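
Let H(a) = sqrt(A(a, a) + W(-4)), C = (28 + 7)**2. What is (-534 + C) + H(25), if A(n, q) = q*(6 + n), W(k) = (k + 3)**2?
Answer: 691 + 2*sqrt(194) ≈ 718.86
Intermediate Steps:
C = 1225 (C = 35**2 = 1225)
W(k) = (3 + k)**2
H(a) = sqrt(1 + a*(6 + a)) (H(a) = sqrt(a*(6 + a) + (3 - 4)**2) = sqrt(a*(6 + a) + (-1)**2) = sqrt(a*(6 + a) + 1) = sqrt(1 + a*(6 + a)))
(-534 + C) + H(25) = (-534 + 1225) + sqrt(1 + 25*(6 + 25)) = 691 + sqrt(1 + 25*31) = 691 + sqrt(1 + 775) = 691 + sqrt(776) = 691 + 2*sqrt(194)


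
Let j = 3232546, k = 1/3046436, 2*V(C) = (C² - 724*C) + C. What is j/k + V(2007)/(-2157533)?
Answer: 21246833747383231354/2157533 ≈ 9.8477e+12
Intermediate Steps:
V(C) = C²/2 - 723*C/2 (V(C) = ((C² - 724*C) + C)/2 = (C² - 723*C)/2 = C²/2 - 723*C/2)
k = 1/3046436 ≈ 3.2825e-7
j/k + V(2007)/(-2157533) = 3232546/(1/3046436) + ((½)*2007*(-723 + 2007))/(-2157533) = 3232546*3046436 + ((½)*2007*1284)*(-1/2157533) = 9847744506056 + 1288494*(-1/2157533) = 9847744506056 - 1288494/2157533 = 21246833747383231354/2157533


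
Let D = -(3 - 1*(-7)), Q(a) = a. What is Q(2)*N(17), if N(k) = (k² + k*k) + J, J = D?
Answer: 1136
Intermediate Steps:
D = -10 (D = -(3 + 7) = -1*10 = -10)
J = -10
N(k) = -10 + 2*k² (N(k) = (k² + k*k) - 10 = (k² + k²) - 10 = 2*k² - 10 = -10 + 2*k²)
Q(2)*N(17) = 2*(-10 + 2*17²) = 2*(-10 + 2*289) = 2*(-10 + 578) = 2*568 = 1136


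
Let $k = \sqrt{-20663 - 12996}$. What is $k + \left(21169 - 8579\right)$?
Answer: $12590 + i \sqrt{33659} \approx 12590.0 + 183.46 i$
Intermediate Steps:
$k = i \sqrt{33659}$ ($k = \sqrt{-33659} = i \sqrt{33659} \approx 183.46 i$)
$k + \left(21169 - 8579\right) = i \sqrt{33659} + \left(21169 - 8579\right) = i \sqrt{33659} + 12590 = 12590 + i \sqrt{33659}$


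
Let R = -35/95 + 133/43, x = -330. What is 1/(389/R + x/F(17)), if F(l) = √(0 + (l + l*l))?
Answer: 12026679546/1687108540673 + 272529180*√34/1687108540673 ≈ 0.0080705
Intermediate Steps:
F(l) = √(l + l²) (F(l) = √(0 + (l + l²)) = √(l + l²))
R = 2226/817 (R = -35*1/95 + 133*(1/43) = -7/19 + 133/43 = 2226/817 ≈ 2.7246)
1/(389/R + x/F(17)) = 1/(389/(2226/817) - 330*√17/(17*√(1 + 17))) = 1/(389*(817/2226) - 330*√34/102) = 1/(317813/2226 - 330*√34/102) = 1/(317813/2226 - 55*√34/17)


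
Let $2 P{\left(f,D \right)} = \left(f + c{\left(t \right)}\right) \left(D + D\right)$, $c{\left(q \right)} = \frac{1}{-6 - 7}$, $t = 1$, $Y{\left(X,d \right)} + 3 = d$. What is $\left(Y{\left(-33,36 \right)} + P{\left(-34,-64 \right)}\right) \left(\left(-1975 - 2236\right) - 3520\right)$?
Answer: $- \frac{222505911}{13} \approx -1.7116 \cdot 10^{7}$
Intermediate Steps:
$Y{\left(X,d \right)} = -3 + d$
$c{\left(q \right)} = - \frac{1}{13}$ ($c{\left(q \right)} = \frac{1}{-13} = - \frac{1}{13}$)
$P{\left(f,D \right)} = D \left(- \frac{1}{13} + f\right)$ ($P{\left(f,D \right)} = \frac{\left(f - \frac{1}{13}\right) \left(D + D\right)}{2} = \frac{\left(- \frac{1}{13} + f\right) 2 D}{2} = \frac{2 D \left(- \frac{1}{13} + f\right)}{2} = D \left(- \frac{1}{13} + f\right)$)
$\left(Y{\left(-33,36 \right)} + P{\left(-34,-64 \right)}\right) \left(\left(-1975 - 2236\right) - 3520\right) = \left(\left(-3 + 36\right) - 64 \left(- \frac{1}{13} - 34\right)\right) \left(\left(-1975 - 2236\right) - 3520\right) = \left(33 - - \frac{28352}{13}\right) \left(\left(-1975 - 2236\right) - 3520\right) = \left(33 + \frac{28352}{13}\right) \left(-4211 - 3520\right) = \frac{28781}{13} \left(-7731\right) = - \frac{222505911}{13}$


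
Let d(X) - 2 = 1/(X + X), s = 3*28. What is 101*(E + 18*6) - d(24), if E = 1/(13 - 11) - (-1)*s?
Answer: 933143/48 ≈ 19440.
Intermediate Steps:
s = 84
d(X) = 2 + 1/(2*X) (d(X) = 2 + 1/(X + X) = 2 + 1/(2*X))
E = 169/2 (E = 1/(13 - 11) - (-1)*84 = 1/2 - 1*(-84) = ½ + 84 = 169/2 ≈ 84.500)
101*(E + 18*6) - d(24) = 101*(169/2 + 18*6) - (2 + (½)/24) = 101*(169/2 + 108) - (2 + (½)*(1/24)) = 101*(385/2) - (2 + 1/48) = 38885/2 - 1*97/48 = 38885/2 - 97/48 = 933143/48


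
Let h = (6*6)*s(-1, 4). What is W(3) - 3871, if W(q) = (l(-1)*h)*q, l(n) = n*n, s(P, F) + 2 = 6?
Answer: -3439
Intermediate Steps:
s(P, F) = 4 (s(P, F) = -2 + 6 = 4)
l(n) = n²
h = 144 (h = (6*6)*4 = 36*4 = 144)
W(q) = 144*q (W(q) = ((-1)²*144)*q = (1*144)*q = 144*q)
W(3) - 3871 = 144*3 - 3871 = 432 - 3871 = -3439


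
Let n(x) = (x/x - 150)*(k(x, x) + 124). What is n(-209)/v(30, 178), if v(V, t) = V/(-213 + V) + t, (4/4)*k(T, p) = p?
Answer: 772565/10848 ≈ 71.217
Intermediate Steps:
k(T, p) = p
n(x) = -18476 - 149*x (n(x) = (x/x - 150)*(x + 124) = (1 - 150)*(124 + x) = -149*(124 + x) = -18476 - 149*x)
v(V, t) = t + V/(-213 + V) (v(V, t) = V/(-213 + V) + t = t + V/(-213 + V))
n(-209)/v(30, 178) = (-18476 - 149*(-209))/(((30 - 213*178 + 30*178)/(-213 + 30))) = (-18476 + 31141)/(((30 - 37914 + 5340)/(-183))) = 12665/((-1/183*(-32544))) = 12665/(10848/61) = 12665*(61/10848) = 772565/10848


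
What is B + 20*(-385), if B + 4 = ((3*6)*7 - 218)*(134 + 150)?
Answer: -33832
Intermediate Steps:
B = -26132 (B = -4 + ((3*6)*7 - 218)*(134 + 150) = -4 + (18*7 - 218)*284 = -4 + (126 - 218)*284 = -4 - 92*284 = -4 - 26128 = -26132)
B + 20*(-385) = -26132 + 20*(-385) = -26132 - 7700 = -33832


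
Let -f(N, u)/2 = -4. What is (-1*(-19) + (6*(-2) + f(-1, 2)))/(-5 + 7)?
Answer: 15/2 ≈ 7.5000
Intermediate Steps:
f(N, u) = 8 (f(N, u) = -2*(-4) = 8)
(-1*(-19) + (6*(-2) + f(-1, 2)))/(-5 + 7) = (-1*(-19) + (6*(-2) + 8))/(-5 + 7) = (19 + (-12 + 8))/2 = (19 - 4)/2 = (½)*15 = 15/2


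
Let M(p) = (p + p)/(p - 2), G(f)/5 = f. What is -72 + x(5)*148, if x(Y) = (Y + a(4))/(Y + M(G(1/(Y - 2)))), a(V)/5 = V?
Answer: -812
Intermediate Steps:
G(f) = 5*f
a(V) = 5*V
M(p) = 2*p/(-2 + p) (M(p) = (2*p)/(-2 + p) = 2*p/(-2 + p))
x(Y) = (20 + Y)/(Y + 10/((-2 + Y)*(-2 + 5/(-2 + Y)))) (x(Y) = (Y + 5*4)/(Y + 2*(5/(Y - 2))/(-2 + 5/(Y - 2))) = (Y + 20)/(Y + 2*(5/(-2 + Y))/(-2 + 5/(-2 + Y))) = (20 + Y)/(Y + 10/((-2 + Y)*(-2 + 5/(-2 + Y)))))
-72 + x(5)*148 = -72 + ((-9 + 2*5)*(20 + 5)/(-10 + 5*(-9 + 2*5)))*148 = -72 + ((-9 + 10)*25/(-10 + 5*(-9 + 10)))*148 = -72 + (1*25/(-10 + 5*1))*148 = -72 + (1*25/(-10 + 5))*148 = -72 + (1*25/(-5))*148 = -72 - ⅕*1*25*148 = -72 - 5*148 = -72 - 740 = -812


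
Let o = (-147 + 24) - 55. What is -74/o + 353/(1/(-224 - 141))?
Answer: -11467168/89 ≈ -1.2884e+5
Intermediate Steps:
o = -178 (o = -123 - 55 = -178)
-74/o + 353/(1/(-224 - 141)) = -74/(-178) + 353/(1/(-224 - 141)) = -74*(-1/178) + 353/(1/(-365)) = 37/89 + 353/(-1/365) = 37/89 + 353*(-365) = 37/89 - 128845 = -11467168/89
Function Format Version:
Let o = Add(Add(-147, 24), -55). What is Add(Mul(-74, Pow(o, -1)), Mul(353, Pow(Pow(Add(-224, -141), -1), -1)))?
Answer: Rational(-11467168, 89) ≈ -1.2884e+5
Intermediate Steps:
o = -178 (o = Add(-123, -55) = -178)
Add(Mul(-74, Pow(o, -1)), Mul(353, Pow(Pow(Add(-224, -141), -1), -1))) = Add(Mul(-74, Pow(-178, -1)), Mul(353, Pow(Pow(Add(-224, -141), -1), -1))) = Add(Mul(-74, Rational(-1, 178)), Mul(353, Pow(Pow(-365, -1), -1))) = Add(Rational(37, 89), Mul(353, Pow(Rational(-1, 365), -1))) = Add(Rational(37, 89), Mul(353, -365)) = Add(Rational(37, 89), -128845) = Rational(-11467168, 89)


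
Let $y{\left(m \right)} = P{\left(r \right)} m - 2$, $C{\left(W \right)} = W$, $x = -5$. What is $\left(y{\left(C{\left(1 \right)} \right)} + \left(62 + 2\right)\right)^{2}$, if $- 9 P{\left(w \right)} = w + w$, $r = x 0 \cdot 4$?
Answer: $3844$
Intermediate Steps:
$r = 0$ ($r = \left(-5\right) 0 \cdot 4 = 0 \cdot 4 = 0$)
$P{\left(w \right)} = - \frac{2 w}{9}$ ($P{\left(w \right)} = - \frac{w + w}{9} = - \frac{2 w}{9}$)
$y{\left(m \right)} = -2$ ($y{\left(m \right)} = \left(- \frac{2}{9}\right) 0 m - 2 = 0 m - 2 = 0 - 2 = -2$)
$\left(y{\left(C{\left(1 \right)} \right)} + \left(62 + 2\right)\right)^{2} = \left(-2 + \left(62 + 2\right)\right)^{2} = \left(-2 + 64\right)^{2} = 62^{2} = 3844$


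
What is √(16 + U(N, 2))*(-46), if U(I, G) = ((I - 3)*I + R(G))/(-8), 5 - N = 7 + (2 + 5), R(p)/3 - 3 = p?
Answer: -23*√10/2 ≈ -36.366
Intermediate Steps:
R(p) = 9 + 3*p
N = -9 (N = 5 - (7 + (2 + 5)) = 5 - (7 + 7) = 5 - 1*14 = 5 - 14 = -9)
U(I, G) = -9/8 - 3*G/8 - I*(-3 + I)/8 (U(I, G) = ((I - 3)*I + (9 + 3*G))/(-8) = ((-3 + I)*I + (9 + 3*G))*(-⅛) = (I*(-3 + I) + (9 + 3*G))*(-⅛) = (9 + 3*G + I*(-3 + I))*(-⅛) = -9/8 - 3*G/8 - I*(-3 + I)/8)
√(16 + U(N, 2))*(-46) = √(16 + (-9/8 - 3/8*2 - ⅛*(-9)² + (3/8)*(-9)))*(-46) = √(16 + (-9/8 - ¾ - ⅛*81 - 27/8))*(-46) = √(16 + (-9/8 - ¾ - 81/8 - 27/8))*(-46) = √(16 - 123/8)*(-46) = √(5/8)*(-46) = (√10/4)*(-46) = -23*√10/2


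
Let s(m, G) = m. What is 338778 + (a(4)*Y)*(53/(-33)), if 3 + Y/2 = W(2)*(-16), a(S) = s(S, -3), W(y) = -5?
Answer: 1013366/3 ≈ 3.3779e+5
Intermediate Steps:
a(S) = S
Y = 154 (Y = -6 + 2*(-5*(-16)) = -6 + 2*80 = -6 + 160 = 154)
338778 + (a(4)*Y)*(53/(-33)) = 338778 + (4*154)*(53/(-33)) = 338778 + 616*(53*(-1/33)) = 338778 + 616*(-53/33) = 338778 - 2968/3 = 1013366/3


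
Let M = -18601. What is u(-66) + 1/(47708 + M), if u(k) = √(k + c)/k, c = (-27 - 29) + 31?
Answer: 1/29107 - I*√91/66 ≈ 3.4356e-5 - 0.14454*I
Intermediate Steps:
c = -25 (c = -56 + 31 = -25)
u(k) = √(-25 + k)/k (u(k) = √(k - 25)/k = √(-25 + k)/k)
u(-66) + 1/(47708 + M) = √(-25 - 66)/(-66) + 1/(47708 - 18601) = -I*√91/66 + 1/29107 = 1/29107 - I*√91/66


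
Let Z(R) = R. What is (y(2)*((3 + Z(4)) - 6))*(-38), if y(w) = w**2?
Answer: -152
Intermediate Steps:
(y(2)*((3 + Z(4)) - 6))*(-38) = (2**2*((3 + 4) - 6))*(-38) = (4*(7 - 6))*(-38) = (4*1)*(-38) = 4*(-38) = -152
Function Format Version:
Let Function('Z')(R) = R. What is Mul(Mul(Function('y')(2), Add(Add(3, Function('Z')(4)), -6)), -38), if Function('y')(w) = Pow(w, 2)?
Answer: -152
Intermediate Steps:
Mul(Mul(Function('y')(2), Add(Add(3, Function('Z')(4)), -6)), -38) = Mul(Mul(Pow(2, 2), Add(Add(3, 4), -6)), -38) = Mul(Mul(4, Add(7, -6)), -38) = Mul(Mul(4, 1), -38) = Mul(4, -38) = -152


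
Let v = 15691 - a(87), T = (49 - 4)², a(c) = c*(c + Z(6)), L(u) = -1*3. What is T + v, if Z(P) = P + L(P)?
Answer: 9886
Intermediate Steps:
L(u) = -3
Z(P) = -3 + P (Z(P) = P - 3 = -3 + P)
a(c) = c*(3 + c) (a(c) = c*(c + (-3 + 6)) = c*(c + 3) = c*(3 + c))
T = 2025 (T = 45² = 2025)
v = 7861 (v = 15691 - 87*(3 + 87) = 15691 - 87*90 = 15691 - 1*7830 = 15691 - 7830 = 7861)
T + v = 2025 + 7861 = 9886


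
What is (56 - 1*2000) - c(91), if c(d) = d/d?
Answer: -1945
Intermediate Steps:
c(d) = 1
(56 - 1*2000) - c(91) = (56 - 1*2000) - 1*1 = (56 - 2000) - 1 = -1944 - 1 = -1945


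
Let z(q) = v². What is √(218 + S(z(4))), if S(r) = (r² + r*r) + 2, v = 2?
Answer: 6*√7 ≈ 15.875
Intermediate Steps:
z(q) = 4 (z(q) = 2² = 4)
S(r) = 2 + 2*r² (S(r) = (r² + r²) + 2 = 2*r² + 2 = 2 + 2*r²)
√(218 + S(z(4))) = √(218 + (2 + 2*4²)) = √(218 + (2 + 2*16)) = √(218 + (2 + 32)) = √(218 + 34) = √252 = 6*√7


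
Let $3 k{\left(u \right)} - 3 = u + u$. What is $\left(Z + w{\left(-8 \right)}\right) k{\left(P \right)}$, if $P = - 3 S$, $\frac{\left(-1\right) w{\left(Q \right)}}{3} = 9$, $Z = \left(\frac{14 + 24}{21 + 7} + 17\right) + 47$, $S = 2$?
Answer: $- \frac{1611}{14} \approx -115.07$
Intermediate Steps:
$Z = \frac{915}{14}$ ($Z = \left(\frac{38}{28} + 17\right) + 47 = \left(38 \cdot \frac{1}{28} + 17\right) + 47 = \left(\frac{19}{14} + 17\right) + 47 = \frac{257}{14} + 47 = \frac{915}{14} \approx 65.357$)
$w{\left(Q \right)} = -27$ ($w{\left(Q \right)} = \left(-3\right) 9 = -27$)
$P = -6$ ($P = \left(-3\right) 2 = -6$)
$k{\left(u \right)} = 1 + \frac{2 u}{3}$ ($k{\left(u \right)} = 1 + \frac{u + u}{3} = 1 + \frac{2 u}{3}$)
$\left(Z + w{\left(-8 \right)}\right) k{\left(P \right)} = \left(\frac{915}{14} - 27\right) \left(1 + \frac{2}{3} \left(-6\right)\right) = \frac{537 \left(1 - 4\right)}{14} = \frac{537}{14} \left(-3\right) = - \frac{1611}{14}$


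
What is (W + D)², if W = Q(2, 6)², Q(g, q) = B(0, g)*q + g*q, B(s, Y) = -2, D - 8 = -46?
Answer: 1444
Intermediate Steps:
D = -38 (D = 8 - 46 = -38)
Q(g, q) = -2*q + g*q
W = 0 (W = (6*(-2 + 2))² = (6*0)² = 0² = 0)
(W + D)² = (0 - 38)² = (-38)² = 1444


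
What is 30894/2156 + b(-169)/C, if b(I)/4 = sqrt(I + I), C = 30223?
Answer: 15447/1078 + 52*I*sqrt(2)/30223 ≈ 14.329 + 0.0024332*I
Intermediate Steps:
b(I) = 4*sqrt(2)*sqrt(I) (b(I) = 4*sqrt(I + I) = 4*sqrt(2*I) = 4*(sqrt(2)*sqrt(I)) = 4*sqrt(2)*sqrt(I))
30894/2156 + b(-169)/C = 30894/2156 + (4*sqrt(2)*sqrt(-169))/30223 = 30894*(1/2156) + (4*sqrt(2)*(13*I))*(1/30223) = 15447/1078 + (52*I*sqrt(2))*(1/30223) = 15447/1078 + 52*I*sqrt(2)/30223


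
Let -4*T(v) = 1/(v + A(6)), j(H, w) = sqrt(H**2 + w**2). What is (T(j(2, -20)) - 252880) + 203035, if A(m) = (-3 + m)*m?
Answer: -7975191/160 - sqrt(101)/160 ≈ -49845.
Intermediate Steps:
A(m) = m*(-3 + m)
T(v) = -1/(4*(18 + v)) (T(v) = -1/(4*(v + 6*(-3 + 6))) = -1/(4*(v + 6*3)) = -1/(4*(v + 18)) = -1/(4*(18 + v)))
(T(j(2, -20)) - 252880) + 203035 = (-1/(72 + 4*sqrt(2**2 + (-20)**2)) - 252880) + 203035 = (-1/(72 + 4*sqrt(4 + 400)) - 252880) + 203035 = (-1/(72 + 4*sqrt(404)) - 252880) + 203035 = (-1/(72 + 4*(2*sqrt(101))) - 252880) + 203035 = (-1/(72 + 8*sqrt(101)) - 252880) + 203035 = (-252880 - 1/(72 + 8*sqrt(101))) + 203035 = -49845 - 1/(72 + 8*sqrt(101))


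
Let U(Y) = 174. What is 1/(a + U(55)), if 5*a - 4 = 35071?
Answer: 1/7189 ≈ 0.00013910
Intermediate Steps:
a = 7015 (a = ⅘ + (⅕)*35071 = ⅘ + 35071/5 = 7015)
1/(a + U(55)) = 1/(7015 + 174) = 1/7189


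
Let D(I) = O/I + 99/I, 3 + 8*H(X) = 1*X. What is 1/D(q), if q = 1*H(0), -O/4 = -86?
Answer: -3/3544 ≈ -0.00084650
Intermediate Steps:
O = 344 (O = -4*(-86) = 344)
H(X) = -3/8 + X/8 (H(X) = -3/8 + (1*X)/8 = -3/8 + X/8)
q = -3/8 (q = 1*(-3/8 + (1/8)*0) = 1*(-3/8 + 0) = 1*(-3/8) = -3/8 ≈ -0.37500)
D(I) = 443/I (D(I) = 344/I + 99/I = 443/I)
1/D(q) = 1/(443/(-3/8)) = 1/(443*(-8/3)) = 1/(-3544/3) = -3/3544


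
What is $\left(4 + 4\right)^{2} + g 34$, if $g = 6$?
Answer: $268$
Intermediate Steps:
$\left(4 + 4\right)^{2} + g 34 = \left(4 + 4\right)^{2} + 6 \cdot 34 = 8^{2} + 204 = 64 + 204 = 268$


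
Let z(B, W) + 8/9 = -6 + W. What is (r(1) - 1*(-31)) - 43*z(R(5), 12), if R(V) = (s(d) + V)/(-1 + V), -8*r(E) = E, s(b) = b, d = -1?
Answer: -13601/72 ≈ -188.90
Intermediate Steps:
r(E) = -E/8
R(V) = 1 (R(V) = (-1 + V)/(-1 + V) = 1)
z(B, W) = -62/9 + W (z(B, W) = -8/9 + (-6 + W) = -62/9 + W)
(r(1) - 1*(-31)) - 43*z(R(5), 12) = (-⅛*1 - 1*(-31)) - 43*(-62/9 + 12) = (-⅛ + 31) - 43*46/9 = 247/8 - 1978/9 = -13601/72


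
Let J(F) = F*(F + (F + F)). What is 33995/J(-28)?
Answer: 33995/2352 ≈ 14.454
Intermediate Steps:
J(F) = 3*F² (J(F) = F*(F + 2*F) = F*(3*F) = 3*F²)
33995/J(-28) = 33995/((3*(-28)²)) = 33995/((3*784)) = 33995/2352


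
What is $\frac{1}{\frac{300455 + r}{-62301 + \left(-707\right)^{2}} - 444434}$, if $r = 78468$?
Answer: $- \frac{437548}{194460828909} \approx -2.2501 \cdot 10^{-6}$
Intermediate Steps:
$\frac{1}{\frac{300455 + r}{-62301 + \left(-707\right)^{2}} - 444434} = \frac{1}{\frac{300455 + 78468}{-62301 + \left(-707\right)^{2}} - 444434} = \frac{1}{\frac{378923}{-62301 + 499849} - 444434} = \frac{1}{\frac{378923}{437548} - 444434} = \frac{1}{- \frac{194460828909}{437548}} = - \frac{437548}{194460828909}$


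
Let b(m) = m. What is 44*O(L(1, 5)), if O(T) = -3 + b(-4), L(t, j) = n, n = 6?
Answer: -308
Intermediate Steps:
L(t, j) = 6
O(T) = -7 (O(T) = -3 - 4 = -7)
44*O(L(1, 5)) = 44*(-7) = -308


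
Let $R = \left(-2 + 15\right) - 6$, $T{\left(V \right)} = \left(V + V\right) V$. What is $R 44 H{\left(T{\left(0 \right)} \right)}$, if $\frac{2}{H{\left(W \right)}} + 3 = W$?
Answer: $- \frac{616}{3} \approx -205.33$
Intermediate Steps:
$T{\left(V \right)} = 2 V^{2}$ ($T{\left(V \right)} = 2 V V = 2 V^{2}$)
$H{\left(W \right)} = \frac{2}{-3 + W}$
$R = 7$ ($R = 13 - 6 = 7$)
$R 44 H{\left(T{\left(0 \right)} \right)} = 7 \cdot 44 \frac{2}{-3 + 2 \cdot 0^{2}} = 308 \frac{2}{-3 + 2 \cdot 0} = 308 \frac{2}{-3 + 0} = 308 \frac{2}{-3} = 308 \cdot 2 \left(- \frac{1}{3}\right) = 308 \left(- \frac{2}{3}\right) = - \frac{616}{3}$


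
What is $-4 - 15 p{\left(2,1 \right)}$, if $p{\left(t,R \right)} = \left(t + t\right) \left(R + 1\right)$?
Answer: $-124$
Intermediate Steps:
$p{\left(t,R \right)} = 2 t \left(1 + R\right)$
$-4 - 15 p{\left(2,1 \right)} = -4 - 15 \cdot 2 \cdot 2 \left(1 + 1\right) = -4 - 15 \cdot 2 \cdot 2 \cdot 2 = -4 - 120 = -124$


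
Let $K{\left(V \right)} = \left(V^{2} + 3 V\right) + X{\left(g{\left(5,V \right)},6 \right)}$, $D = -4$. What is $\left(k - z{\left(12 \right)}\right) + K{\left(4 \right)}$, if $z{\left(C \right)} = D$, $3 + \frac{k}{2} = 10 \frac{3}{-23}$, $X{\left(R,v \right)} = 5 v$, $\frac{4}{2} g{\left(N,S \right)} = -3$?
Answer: $\frac{1228}{23} \approx 53.391$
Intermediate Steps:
$g{\left(N,S \right)} = - \frac{3}{2}$ ($g{\left(N,S \right)} = \frac{1}{2} \left(-3\right) = - \frac{3}{2}$)
$k = - \frac{198}{23}$ ($k = -6 + 2 \cdot 10 \frac{3}{-23} = -6 + 2 \cdot 10 \cdot 3 \left(- \frac{1}{23}\right) = -6 + 2 \cdot 10 \left(- \frac{3}{23}\right) = -6 + 2 \left(- \frac{30}{23}\right) = -6 - \frac{60}{23} = - \frac{198}{23} \approx -8.6087$)
$z{\left(C \right)} = -4$
$K{\left(V \right)} = 30 + V^{2} + 3 V$ ($K{\left(V \right)} = \left(V^{2} + 3 V\right) + 5 \cdot 6 = \left(V^{2} + 3 V\right) + 30 = 30 + V^{2} + 3 V$)
$\left(k - z{\left(12 \right)}\right) + K{\left(4 \right)} = \left(- \frac{198}{23} - -4\right) + \left(30 + 4^{2} + 3 \cdot 4\right) = \left(- \frac{198}{23} + 4\right) + \left(30 + 16 + 12\right) = - \frac{106}{23} + 58 = \frac{1228}{23}$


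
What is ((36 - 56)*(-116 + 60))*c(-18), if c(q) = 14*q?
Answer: -282240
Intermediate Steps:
((36 - 56)*(-116 + 60))*c(-18) = ((36 - 56)*(-116 + 60))*(14*(-18)) = -20*(-56)*(-252) = 1120*(-252) = -282240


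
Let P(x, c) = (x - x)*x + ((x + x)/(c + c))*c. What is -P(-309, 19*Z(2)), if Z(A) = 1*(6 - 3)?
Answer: 309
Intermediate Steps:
Z(A) = 3 (Z(A) = 1*3 = 3)
P(x, c) = x (P(x, c) = 0*x + ((2*x)/((2*c)))*c = 0 + ((2*x)*(1/(2*c)))*c = 0 + (x/c)*c = 0 + x = x)
-P(-309, 19*Z(2)) = -1*(-309) = 309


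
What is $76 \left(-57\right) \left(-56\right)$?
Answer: $242592$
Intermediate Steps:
$76 \left(-57\right) \left(-56\right) = \left(-4332\right) \left(-56\right) = 242592$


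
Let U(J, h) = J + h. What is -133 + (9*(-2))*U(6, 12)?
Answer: -457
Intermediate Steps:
-133 + (9*(-2))*U(6, 12) = -133 + (9*(-2))*(6 + 12) = -133 - 18*18 = -133 - 324 = -457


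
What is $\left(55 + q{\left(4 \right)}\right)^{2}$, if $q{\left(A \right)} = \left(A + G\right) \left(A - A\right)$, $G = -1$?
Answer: $3025$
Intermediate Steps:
$q{\left(A \right)} = 0$ ($q{\left(A \right)} = \left(A - 1\right) \left(A - A\right) = \left(-1 + A\right) 0 = 0$)
$\left(55 + q{\left(4 \right)}\right)^{2} = \left(55 + 0\right)^{2} = 55^{2} = 3025$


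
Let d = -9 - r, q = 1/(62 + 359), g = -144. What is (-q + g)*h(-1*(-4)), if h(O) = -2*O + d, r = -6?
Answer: 666875/421 ≈ 1584.0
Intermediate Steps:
q = 1/421 ≈ 0.0023753
d = -3 (d = -9 - 1*(-6) = -9 + 6 = -3)
h(O) = -3 - 2*O (h(O) = -2*O - 3 = -3 - 2*O)
(-q + g)*h(-1*(-4)) = (-1*1/421 - 144)*(-3 - (-2)*(-4)) = (-1/421 - 144)*(-3 - 2*4) = -60625*(-3 - 8)/421 = -60625/421*(-11) = 666875/421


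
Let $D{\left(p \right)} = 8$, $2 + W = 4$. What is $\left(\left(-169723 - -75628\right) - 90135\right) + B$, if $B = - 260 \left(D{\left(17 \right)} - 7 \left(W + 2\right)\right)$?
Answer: $-179030$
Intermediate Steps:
$W = 2$ ($W = -2 + 4 = 2$)
$B = 5200$ ($B = - 260 \left(8 - 7 \left(2 + 2\right)\right) = - 260 \left(8 - 28\right) = \left(-260\right) \left(-20\right) = 5200$)
$\left(\left(-169723 - -75628\right) - 90135\right) + B = \left(\left(-169723 - -75628\right) - 90135\right) + 5200 = \left(\left(-169723 + 75628\right) - 90135\right) + 5200 = \left(-94095 - 90135\right) + 5200 = -184230 + 5200 = -179030$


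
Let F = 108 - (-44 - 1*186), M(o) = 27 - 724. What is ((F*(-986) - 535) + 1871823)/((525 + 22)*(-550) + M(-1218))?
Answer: -1538020/301547 ≈ -5.1004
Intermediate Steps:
M(o) = -697
F = 338 (F = 108 - (-44 - 186) = 108 - 1*(-230) = 108 + 230 = 338)
((F*(-986) - 535) + 1871823)/((525 + 22)*(-550) + M(-1218)) = ((338*(-986) - 535) + 1871823)/((525 + 22)*(-550) - 697) = ((-333268 - 535) + 1871823)/(547*(-550) - 697) = (-333803 + 1871823)/(-300850 - 697) = 1538020/(-301547) = 1538020*(-1/301547) = -1538020/301547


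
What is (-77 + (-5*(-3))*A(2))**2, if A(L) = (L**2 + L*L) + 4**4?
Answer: 15077689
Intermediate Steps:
A(L) = 256 + 2*L**2 (A(L) = (L**2 + L**2) + 256 = 2*L**2 + 256 = 256 + 2*L**2)
(-77 + (-5*(-3))*A(2))**2 = (-77 + (-5*(-3))*(256 + 2*2**2))**2 = (-77 + 15*(256 + 2*4))**2 = (-77 + 15*(256 + 8))**2 = (-77 + 15*264)**2 = (-77 + 3960)**2 = 3883**2 = 15077689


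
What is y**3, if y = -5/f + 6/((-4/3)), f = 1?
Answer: -6859/8 ≈ -857.38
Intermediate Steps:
y = -19/2 (y = -5/1 + 6/((-4/3)) = -5*1 + 6/((-4*1/3)) = -5 + 6/(-4/3) = -5 + 6*(-3/4) = -5 - 9/2 = -19/2 ≈ -9.5000)
y**3 = (-19/2)**3 = -6859/8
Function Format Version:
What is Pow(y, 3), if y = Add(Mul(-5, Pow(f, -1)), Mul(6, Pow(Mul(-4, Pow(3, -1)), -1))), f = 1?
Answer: Rational(-6859, 8) ≈ -857.38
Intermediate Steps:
y = Rational(-19, 2) (y = Add(Mul(-5, Pow(1, -1)), Mul(6, Pow(Mul(-4, Pow(3, -1)), -1))) = Add(Mul(-5, 1), Mul(6, Pow(Mul(-4, Rational(1, 3)), -1))) = Add(-5, Mul(6, Pow(Rational(-4, 3), -1))) = Add(-5, Mul(6, Rational(-3, 4))) = Add(-5, Rational(-9, 2)) = Rational(-19, 2) ≈ -9.5000)
Pow(y, 3) = Pow(Rational(-19, 2), 3) = Rational(-6859, 8)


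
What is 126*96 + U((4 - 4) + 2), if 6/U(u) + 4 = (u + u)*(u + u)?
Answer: 24193/2 ≈ 12097.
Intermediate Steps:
U(u) = 6/(-4 + 4*u²) (U(u) = 6/(-4 + (u + u)*(u + u)) = 6/(-4 + (2*u)*(2*u)) = 6/(-4 + 4*u²))
126*96 + U((4 - 4) + 2) = 126*96 + 3/(2*(-1 + ((4 - 4) + 2)²)) = 12096 + 3/(2*(-1 + (0 + 2)²)) = 12096 + 3/(2*(-1 + 2²)) = 12096 + 3/(2*(-1 + 4)) = 12096 + (3/2)/3 = 12096 + (3/2)*(⅓) = 12096 + ½ = 24193/2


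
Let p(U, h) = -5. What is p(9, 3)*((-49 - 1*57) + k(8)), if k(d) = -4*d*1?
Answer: 690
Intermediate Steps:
k(d) = -4*d
p(9, 3)*((-49 - 1*57) + k(8)) = -5*((-49 - 1*57) - 4*8) = -5*((-49 - 57) - 32) = -5*(-106 - 32) = -5*(-138) = 690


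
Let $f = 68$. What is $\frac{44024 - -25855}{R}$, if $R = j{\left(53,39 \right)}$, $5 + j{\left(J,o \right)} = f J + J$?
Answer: $\frac{69879}{3652} \approx 19.134$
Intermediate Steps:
$j{\left(J,o \right)} = -5 + 69 J$ ($j{\left(J,o \right)} = -5 + \left(68 J + J\right) = -5 + 69 J$)
$R = 3652$ ($R = -5 + 69 \cdot 53 = -5 + 3657 = 3652$)
$\frac{44024 - -25855}{R} = \frac{44024 - -25855}{3652} = \left(44024 + 25855\right) \frac{1}{3652} = 69879 \cdot \frac{1}{3652} = \frac{69879}{3652}$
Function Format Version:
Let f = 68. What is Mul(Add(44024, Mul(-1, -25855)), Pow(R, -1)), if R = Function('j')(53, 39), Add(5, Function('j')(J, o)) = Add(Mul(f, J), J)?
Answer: Rational(69879, 3652) ≈ 19.134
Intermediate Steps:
Function('j')(J, o) = Add(-5, Mul(69, J)) (Function('j')(J, o) = Add(-5, Add(Mul(68, J), J)) = Add(-5, Mul(69, J)))
R = 3652 (R = Add(-5, Mul(69, 53)) = Add(-5, 3657) = 3652)
Mul(Add(44024, Mul(-1, -25855)), Pow(R, -1)) = Mul(Add(44024, Mul(-1, -25855)), Pow(3652, -1)) = Mul(Add(44024, 25855), Rational(1, 3652)) = Mul(69879, Rational(1, 3652)) = Rational(69879, 3652)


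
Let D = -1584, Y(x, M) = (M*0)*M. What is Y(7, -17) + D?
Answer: -1584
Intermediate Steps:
Y(x, M) = 0 (Y(x, M) = 0*M = 0)
Y(7, -17) + D = 0 - 1584 = -1584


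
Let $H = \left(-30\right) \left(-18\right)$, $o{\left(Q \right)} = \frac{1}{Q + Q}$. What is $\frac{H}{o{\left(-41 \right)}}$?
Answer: $-44280$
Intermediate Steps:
$o{\left(Q \right)} = \frac{1}{2 Q}$
$H = 540$
$\frac{H}{o{\left(-41 \right)}} = \frac{540}{\frac{1}{2} \frac{1}{-41}} = \frac{540}{\frac{1}{2} \left(- \frac{1}{41}\right)} = \frac{540}{- \frac{1}{82}} = 540 \left(-82\right) = -44280$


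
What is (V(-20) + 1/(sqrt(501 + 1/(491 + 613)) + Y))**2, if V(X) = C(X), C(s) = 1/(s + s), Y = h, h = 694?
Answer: 250527252679620001/451431675776792833600 + 500525999*sqrt(38164245)/1410723986802477605 ≈ 0.00055715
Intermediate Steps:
Y = 694
C(s) = 1/(2*s)
V(X) = 1/(2*X)
(V(-20) + 1/(sqrt(501 + 1/(491 + 613)) + Y))**2 = ((1/2)/(-20) + 1/(sqrt(501 + 1/(491 + 613)) + 694))**2 = ((1/2)*(-1/20) + 1/(sqrt(501 + 1/1104) + 694))**2 = (-1/40 + 1/(sqrt(501 + 1/1104) + 694))**2 = (-1/40 + 1/(sqrt(553105/1104) + 694))**2 = (-1/40 + 1/(sqrt(38164245)/276 + 694))**2 = (-1/40 + 1/(694 + sqrt(38164245)/276))**2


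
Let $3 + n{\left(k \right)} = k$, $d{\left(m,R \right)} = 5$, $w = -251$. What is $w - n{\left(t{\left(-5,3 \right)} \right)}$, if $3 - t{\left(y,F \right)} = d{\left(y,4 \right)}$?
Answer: $-246$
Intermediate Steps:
$t{\left(y,F \right)} = -2$ ($t{\left(y,F \right)} = 3 - 5 = -2$)
$n{\left(k \right)} = -3 + k$
$w - n{\left(t{\left(-5,3 \right)} \right)} = -251 - \left(-3 - 2\right) = -251 - -5 = -251 + 5 = -246$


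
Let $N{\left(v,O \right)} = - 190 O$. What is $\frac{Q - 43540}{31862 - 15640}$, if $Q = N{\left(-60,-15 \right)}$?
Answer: $- \frac{20345}{8111} \approx -2.5083$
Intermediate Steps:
$Q = 2850$ ($Q = \left(-190\right) \left(-15\right) = 2850$)
$\frac{Q - 43540}{31862 - 15640} = \frac{2850 - 43540}{31862 - 15640} = - \frac{40690}{16222} = \left(-40690\right) \frac{1}{16222} = - \frac{20345}{8111}$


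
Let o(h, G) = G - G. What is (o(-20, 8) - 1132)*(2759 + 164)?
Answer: -3308836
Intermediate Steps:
o(h, G) = 0
(o(-20, 8) - 1132)*(2759 + 164) = (0 - 1132)*(2759 + 164) = -1132*2923 = -3308836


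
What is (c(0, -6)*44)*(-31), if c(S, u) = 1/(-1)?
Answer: 1364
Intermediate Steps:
c(S, u) = -1
(c(0, -6)*44)*(-31) = -1*44*(-31) = -44*(-31) = 1364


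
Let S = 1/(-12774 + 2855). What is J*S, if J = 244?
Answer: -244/9919 ≈ -0.024599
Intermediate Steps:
S = -1/9919 (S = 1/(-9919) = -1/9919 ≈ -0.00010082)
J*S = 244*(-1/9919) = -244/9919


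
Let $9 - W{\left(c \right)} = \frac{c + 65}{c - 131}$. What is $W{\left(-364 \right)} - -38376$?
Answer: $\frac{19000276}{495} \approx 38384.0$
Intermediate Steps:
$W{\left(c \right)} = 9 - \frac{65 + c}{-131 + c}$ ($W{\left(c \right)} = 9 - \frac{c + 65}{c - 131} = 9 - \frac{65 + c}{-131 + c}$)
$W{\left(-364 \right)} - -38376 = \frac{4 \left(-311 + 2 \left(-364\right)\right)}{-131 - 364} - -38376 = \frac{4 \left(-311 - 728\right)}{-495} + 38376 = 4 \left(- \frac{1}{495}\right) \left(-1039\right) + 38376 = \frac{4156}{495} + 38376 = \frac{19000276}{495}$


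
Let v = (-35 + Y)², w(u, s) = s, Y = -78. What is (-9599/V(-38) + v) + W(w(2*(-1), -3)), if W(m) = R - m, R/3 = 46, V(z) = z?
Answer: 500179/38 ≈ 13163.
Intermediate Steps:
R = 138 (R = 3*46 = 138)
W(m) = 138 - m
v = 12769 (v = (-35 - 78)² = (-113)² = 12769)
(-9599/V(-38) + v) + W(w(2*(-1), -3)) = (-9599/(-38) + 12769) + (138 - 1*(-3)) = (-9599*(-1/38) + 12769) + (138 + 3) = (9599/38 + 12769) + 141 = 494821/38 + 141 = 500179/38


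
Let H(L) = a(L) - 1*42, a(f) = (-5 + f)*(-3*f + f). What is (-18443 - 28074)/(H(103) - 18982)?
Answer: 46517/39212 ≈ 1.1863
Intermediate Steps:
a(f) = -2*f*(-5 + f) (a(f) = (-5 + f)*(-2*f) = -2*f*(-5 + f))
H(L) = -42 + 2*L*(5 - L) (H(L) = 2*L*(5 - L) - 1*42 = 2*L*(5 - L) - 42 = -42 + 2*L*(5 - L))
(-18443 - 28074)/(H(103) - 18982) = (-18443 - 28074)/((-42 - 2*103*(-5 + 103)) - 18982) = -46517/((-42 - 2*103*98) - 18982) = -46517/((-42 - 20188) - 18982) = -46517/(-20230 - 18982) = -46517/(-39212) = -46517*(-1/39212) = 46517/39212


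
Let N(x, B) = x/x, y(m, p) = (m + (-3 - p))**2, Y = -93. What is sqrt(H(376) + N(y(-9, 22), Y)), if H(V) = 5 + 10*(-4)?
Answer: I*sqrt(34) ≈ 5.8309*I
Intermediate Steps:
y(m, p) = (-3 + m - p)**2
N(x, B) = 1
H(V) = -35 (H(V) = 5 - 40 = -35)
sqrt(H(376) + N(y(-9, 22), Y)) = sqrt(-35 + 1) = sqrt(-34) = I*sqrt(34)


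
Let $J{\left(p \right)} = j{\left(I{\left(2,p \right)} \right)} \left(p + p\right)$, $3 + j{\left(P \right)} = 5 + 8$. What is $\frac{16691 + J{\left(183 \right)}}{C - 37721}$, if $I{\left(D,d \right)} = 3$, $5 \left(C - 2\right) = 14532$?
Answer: $- \frac{101755}{174063} \approx -0.58459$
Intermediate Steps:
$C = \frac{14542}{5}$ ($C = 2 + \frac{1}{5} \cdot 14532 = 2 + \frac{14532}{5} = \frac{14542}{5} \approx 2908.4$)
$j{\left(P \right)} = 10$ ($j{\left(P \right)} = -3 + \left(5 + 8\right) = -3 + 13 = 10$)
$J{\left(p \right)} = 20 p$ ($J{\left(p \right)} = 10 \left(p + p\right) = 10 \cdot 2 p = 20 p$)
$\frac{16691 + J{\left(183 \right)}}{C - 37721} = \frac{16691 + 20 \cdot 183}{\frac{14542}{5} - 37721} = \frac{16691 + 3660}{- \frac{174063}{5}} = 20351 \left(- \frac{5}{174063}\right) = - \frac{101755}{174063}$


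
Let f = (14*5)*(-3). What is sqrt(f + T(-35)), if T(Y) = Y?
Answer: 7*I*sqrt(5) ≈ 15.652*I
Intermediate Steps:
f = -210 (f = 70*(-3) = -210)
sqrt(f + T(-35)) = sqrt(-210 - 35) = sqrt(-245) = 7*I*sqrt(5)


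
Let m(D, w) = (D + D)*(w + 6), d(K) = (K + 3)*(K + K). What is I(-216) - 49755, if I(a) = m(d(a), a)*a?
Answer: 8347641765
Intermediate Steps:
d(K) = 2*K*(3 + K) (d(K) = (3 + K)*(2*K) = 2*K*(3 + K))
m(D, w) = 2*D*(6 + w) (m(D, w) = (2*D)*(6 + w) = 2*D*(6 + w))
I(a) = 4*a²*(3 + a)*(6 + a) (I(a) = (2*(2*a*(3 + a))*(6 + a))*a = (4*a*(3 + a)*(6 + a))*a = 4*a²*(3 + a)*(6 + a))
I(-216) - 49755 = 4*(-216)²*(3 - 216)*(6 - 216) - 49755 = 4*46656*(-213)*(-210) - 49755 = 8347691520 - 49755 = 8347641765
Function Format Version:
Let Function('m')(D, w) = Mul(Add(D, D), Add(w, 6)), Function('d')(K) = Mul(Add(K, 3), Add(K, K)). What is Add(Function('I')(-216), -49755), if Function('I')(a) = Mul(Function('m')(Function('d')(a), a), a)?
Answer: 8347641765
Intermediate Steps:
Function('d')(K) = Mul(2, K, Add(3, K)) (Function('d')(K) = Mul(Add(3, K), Mul(2, K)) = Mul(2, K, Add(3, K)))
Function('m')(D, w) = Mul(2, D, Add(6, w)) (Function('m')(D, w) = Mul(Mul(2, D), Add(6, w)) = Mul(2, D, Add(6, w)))
Function('I')(a) = Mul(4, Pow(a, 2), Add(3, a), Add(6, a)) (Function('I')(a) = Mul(Mul(2, Mul(2, a, Add(3, a)), Add(6, a)), a) = Mul(Mul(4, a, Add(3, a), Add(6, a)), a) = Mul(4, Pow(a, 2), Add(3, a), Add(6, a)))
Add(Function('I')(-216), -49755) = Add(Mul(4, Pow(-216, 2), Add(3, -216), Add(6, -216)), -49755) = Add(Mul(4, 46656, -213, -210), -49755) = Add(8347691520, -49755) = 8347641765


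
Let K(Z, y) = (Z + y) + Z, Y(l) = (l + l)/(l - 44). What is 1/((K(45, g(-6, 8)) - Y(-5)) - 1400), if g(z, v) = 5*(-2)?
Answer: -49/64690 ≈ -0.00075746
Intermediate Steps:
g(z, v) = -10
Y(l) = 2*l/(-44 + l) (Y(l) = (2*l)/(-44 + l) = 2*l/(-44 + l))
K(Z, y) = y + 2*Z
1/((K(45, g(-6, 8)) - Y(-5)) - 1400) = 1/(((-10 + 2*45) - 2*(-5)/(-44 - 5)) - 1400) = 1/(((-10 + 90) - 2*(-5)/(-49)) - 1400) = 1/((80 - 2*(-5)*(-1)/49) - 1400) = 1/((80 - 1*10/49) - 1400) = 1/((80 - 10/49) - 1400) = 1/(3910/49 - 1400) = 1/(-64690/49) = -49/64690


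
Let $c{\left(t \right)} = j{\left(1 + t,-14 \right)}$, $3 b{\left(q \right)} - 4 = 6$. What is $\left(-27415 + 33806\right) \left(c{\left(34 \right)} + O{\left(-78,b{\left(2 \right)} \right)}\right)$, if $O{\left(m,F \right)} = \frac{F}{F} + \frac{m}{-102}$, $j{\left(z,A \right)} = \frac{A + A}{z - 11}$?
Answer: $\frac{389851}{102} \approx 3822.1$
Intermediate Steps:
$b{\left(q \right)} = \frac{10}{3}$ ($b{\left(q \right)} = \frac{4}{3} + \frac{1}{3} \cdot 6 = \frac{4}{3} + 2 = \frac{10}{3}$)
$j{\left(z,A \right)} = \frac{2 A}{-11 + z}$
$c{\left(t \right)} = - \frac{28}{-10 + t}$ ($c{\left(t \right)} = 2 \left(-14\right) \frac{1}{-11 + \left(1 + t\right)} = 2 \left(-14\right) \frac{1}{-10 + t} = - \frac{28}{-10 + t}$)
$O{\left(m,F \right)} = 1 - \frac{m}{102}$ ($O{\left(m,F \right)} = 1 + m \left(- \frac{1}{102}\right) = 1 - \frac{m}{102}$)
$\left(-27415 + 33806\right) \left(c{\left(34 \right)} + O{\left(-78,b{\left(2 \right)} \right)}\right) = \left(-27415 + 33806\right) \left(- \frac{28}{-10 + 34} + \left(1 - - \frac{13}{17}\right)\right) = 6391 \left(- \frac{28}{24} + \left(1 + \frac{13}{17}\right)\right) = 6391 \left(\left(-28\right) \frac{1}{24} + \frac{30}{17}\right) = 6391 \left(- \frac{7}{6} + \frac{30}{17}\right) = 6391 \cdot \frac{61}{102} = \frac{389851}{102}$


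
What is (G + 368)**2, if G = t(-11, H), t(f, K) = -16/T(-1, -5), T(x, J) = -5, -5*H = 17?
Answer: 3444736/25 ≈ 1.3779e+5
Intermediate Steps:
H = -17/5 (H = -1/5*17 = -17/5 ≈ -3.4000)
t(f, K) = 16/5 (t(f, K) = -16/(-5) = -16*(-1/5) = 16/5)
G = 16/5 ≈ 3.2000
(G + 368)**2 = (16/5 + 368)**2 = (1856/5)**2 = 3444736/25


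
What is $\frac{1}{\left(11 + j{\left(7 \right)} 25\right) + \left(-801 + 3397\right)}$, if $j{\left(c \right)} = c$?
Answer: $\frac{1}{2782} \approx 0.00035945$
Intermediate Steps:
$\frac{1}{\left(11 + j{\left(7 \right)} 25\right) + \left(-801 + 3397\right)} = \frac{1}{\left(11 + 7 \cdot 25\right) + \left(-801 + 3397\right)} = \frac{1}{\left(11 + 175\right) + 2596} = \frac{1}{186 + 2596} = \frac{1}{2782}$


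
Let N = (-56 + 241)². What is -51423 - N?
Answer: -85648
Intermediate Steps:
N = 34225 (N = 185² = 34225)
-51423 - N = -51423 - 1*34225 = -51423 - 34225 = -85648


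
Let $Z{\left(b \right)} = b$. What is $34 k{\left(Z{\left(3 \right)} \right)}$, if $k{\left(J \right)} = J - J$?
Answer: $0$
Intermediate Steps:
$k{\left(J \right)} = 0$
$34 k{\left(Z{\left(3 \right)} \right)} = 34 \cdot 0 = 0$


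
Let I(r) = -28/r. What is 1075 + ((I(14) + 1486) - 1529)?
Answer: 1030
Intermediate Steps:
1075 + ((I(14) + 1486) - 1529) = 1075 + ((-28/14 + 1486) - 1529) = 1075 + ((-28*1/14 + 1486) - 1529) = 1075 + ((-2 + 1486) - 1529) = 1075 + (1484 - 1529) = 1075 - 45 = 1030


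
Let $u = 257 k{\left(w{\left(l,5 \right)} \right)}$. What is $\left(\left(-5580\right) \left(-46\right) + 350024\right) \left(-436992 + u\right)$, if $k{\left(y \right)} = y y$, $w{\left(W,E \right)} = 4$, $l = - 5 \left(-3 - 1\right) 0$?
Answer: $-262630027520$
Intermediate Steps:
$l = 0$ ($l = \left(-5\right) \left(-4\right) 0 = 20 \cdot 0 = 0$)
$k{\left(y \right)} = y^{2}$
$u = 4112$ ($u = 257 \cdot 4^{2} = 257 \cdot 16 = 4112$)
$\left(\left(-5580\right) \left(-46\right) + 350024\right) \left(-436992 + u\right) = \left(\left(-5580\right) \left(-46\right) + 350024\right) \left(-436992 + 4112\right) = \left(256680 + 350024\right) \left(-432880\right) = 606704 \left(-432880\right) = -262630027520$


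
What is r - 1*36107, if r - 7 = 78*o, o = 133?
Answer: -25726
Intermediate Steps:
r = 10381 (r = 7 + 78*133 = 7 + 10374 = 10381)
r - 1*36107 = 10381 - 1*36107 = 10381 - 36107 = -25726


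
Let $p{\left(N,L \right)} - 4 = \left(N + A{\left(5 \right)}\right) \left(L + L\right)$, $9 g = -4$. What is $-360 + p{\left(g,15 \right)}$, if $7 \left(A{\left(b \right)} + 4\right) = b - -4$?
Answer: $- \frac{9466}{21} \approx -450.76$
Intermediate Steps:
$A{\left(b \right)} = - \frac{24}{7} + \frac{b}{7}$ ($A{\left(b \right)} = -4 + \frac{b - -4}{7} = -4 + \frac{b + 4}{7} = -4 + \frac{4 + b}{7} = -4 + \left(\frac{4}{7} + \frac{b}{7}\right) = - \frac{24}{7} + \frac{b}{7}$)
$g = - \frac{4}{9}$ ($g = \frac{1}{9} \left(-4\right) = - \frac{4}{9} \approx -0.44444$)
$p{\left(N,L \right)} = 4 + 2 L \left(- \frac{19}{7} + N\right)$ ($p{\left(N,L \right)} = 4 + \left(N + \left(- \frac{24}{7} + \frac{1}{7} \cdot 5\right)\right) \left(L + L\right) = 4 + \left(N + \left(- \frac{24}{7} + \frac{5}{7}\right)\right) 2 L = 4 + \left(N - \frac{19}{7}\right) 2 L = 4 + \left(- \frac{19}{7} + N\right) 2 L = 4 + 2 L \left(- \frac{19}{7} + N\right)$)
$-360 + p{\left(g,15 \right)} = -360 + \left(4 - \frac{570}{7} + 2 \cdot 15 \left(- \frac{4}{9}\right)\right) = -360 - \frac{1906}{21} = - \frac{9466}{21}$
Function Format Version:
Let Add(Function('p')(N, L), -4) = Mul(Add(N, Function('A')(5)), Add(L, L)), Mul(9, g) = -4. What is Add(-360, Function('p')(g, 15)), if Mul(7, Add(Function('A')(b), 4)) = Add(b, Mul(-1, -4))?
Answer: Rational(-9466, 21) ≈ -450.76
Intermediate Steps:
Function('A')(b) = Add(Rational(-24, 7), Mul(Rational(1, 7), b)) (Function('A')(b) = Add(-4, Mul(Rational(1, 7), Add(b, Mul(-1, -4)))) = Add(-4, Mul(Rational(1, 7), Add(b, 4))) = Add(-4, Mul(Rational(1, 7), Add(4, b))) = Add(-4, Add(Rational(4, 7), Mul(Rational(1, 7), b))) = Add(Rational(-24, 7), Mul(Rational(1, 7), b)))
g = Rational(-4, 9) (g = Mul(Rational(1, 9), -4) = Rational(-4, 9) ≈ -0.44444)
Function('p')(N, L) = Add(4, Mul(2, L, Add(Rational(-19, 7), N))) (Function('p')(N, L) = Add(4, Mul(Add(N, Add(Rational(-24, 7), Mul(Rational(1, 7), 5))), Add(L, L))) = Add(4, Mul(Add(N, Add(Rational(-24, 7), Rational(5, 7))), Mul(2, L))) = Add(4, Mul(Add(N, Rational(-19, 7)), Mul(2, L))) = Add(4, Mul(Add(Rational(-19, 7), N), Mul(2, L))) = Add(4, Mul(2, L, Add(Rational(-19, 7), N))))
Add(-360, Function('p')(g, 15)) = Add(-360, Add(4, Mul(Rational(-38, 7), 15), Mul(2, 15, Rational(-4, 9)))) = Add(-360, Add(4, Rational(-570, 7), Rational(-40, 3))) = Add(-360, Rational(-1906, 21)) = Rational(-9466, 21)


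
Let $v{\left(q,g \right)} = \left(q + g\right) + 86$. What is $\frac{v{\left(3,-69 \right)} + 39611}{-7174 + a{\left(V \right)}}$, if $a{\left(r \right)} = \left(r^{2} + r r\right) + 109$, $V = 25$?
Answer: $- \frac{39631}{5815} \approx -6.8153$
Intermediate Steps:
$v{\left(q,g \right)} = 86 + g + q$ ($v{\left(q,g \right)} = \left(g + q\right) + 86 = 86 + g + q$)
$a{\left(r \right)} = 109 + 2 r^{2}$ ($a{\left(r \right)} = \left(r^{2} + r^{2}\right) + 109 = 2 r^{2} + 109 = 109 + 2 r^{2}$)
$\frac{v{\left(3,-69 \right)} + 39611}{-7174 + a{\left(V \right)}} = \frac{\left(86 - 69 + 3\right) + 39611}{-7174 + \left(109 + 2 \cdot 25^{2}\right)} = \frac{20 + 39611}{-7174 + \left(109 + 2 \cdot 625\right)} = \frac{39631}{-7174 + \left(109 + 1250\right)} = \frac{39631}{-7174 + 1359} = \frac{39631}{-5815} = 39631 \left(- \frac{1}{5815}\right) = - \frac{39631}{5815}$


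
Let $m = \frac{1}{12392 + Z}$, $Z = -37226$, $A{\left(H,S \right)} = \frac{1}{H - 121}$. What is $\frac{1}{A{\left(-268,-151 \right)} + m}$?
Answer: $- \frac{9660426}{25223} \approx -383.0$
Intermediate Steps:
$A{\left(H,S \right)} = \frac{1}{-121 + H}$
$m = - \frac{1}{24834}$ ($m = \frac{1}{12392 - 37226} = \frac{1}{-24834} = - \frac{1}{24834} \approx -4.0267 \cdot 10^{-5}$)
$\frac{1}{A{\left(-268,-151 \right)} + m} = \frac{1}{\frac{1}{-121 - 268} - \frac{1}{24834}} = \frac{1}{\frac{1}{-389} - \frac{1}{24834}} = \frac{1}{- \frac{1}{389} - \frac{1}{24834}} = \frac{1}{- \frac{25223}{9660426}} = - \frac{9660426}{25223}$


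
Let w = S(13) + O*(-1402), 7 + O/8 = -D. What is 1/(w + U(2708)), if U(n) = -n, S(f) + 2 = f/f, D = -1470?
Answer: -1/16411717 ≈ -6.0932e-8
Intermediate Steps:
O = 11704 (O = -56 + 8*(-1*(-1470)) = -56 + 8*1470 = -56 + 11760 = 11704)
S(f) = -1 (S(f) = -2 + f/f = -2 + 1 = -1)
w = -16409009 (w = -1 + 11704*(-1402) = -1 - 16409008 = -16409009)
1/(w + U(2708)) = 1/(-16409009 - 1*2708) = 1/(-16409009 - 2708) = 1/(-16411717) = -1/16411717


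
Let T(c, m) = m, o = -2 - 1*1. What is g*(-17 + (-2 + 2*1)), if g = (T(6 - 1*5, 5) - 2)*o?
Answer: 153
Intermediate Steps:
o = -3 (o = -2 - 1 = -3)
g = -9 (g = (5 - 2)*(-3) = 3*(-3) = -9)
g*(-17 + (-2 + 2*1)) = -9*(-17 + (-2 + 2*1)) = -9*(-17 + (-2 + 2)) = -9*(-17 + 0) = -9*(-17) = 153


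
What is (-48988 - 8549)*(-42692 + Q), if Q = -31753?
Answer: 4283341965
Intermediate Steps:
(-48988 - 8549)*(-42692 + Q) = (-48988 - 8549)*(-42692 - 31753) = -57537*(-74445) = 4283341965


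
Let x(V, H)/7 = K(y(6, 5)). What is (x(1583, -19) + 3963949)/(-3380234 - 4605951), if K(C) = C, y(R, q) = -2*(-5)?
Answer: -3964019/7986185 ≈ -0.49636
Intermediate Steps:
y(R, q) = 10
x(V, H) = 70 (x(V, H) = 7*10 = 70)
(x(1583, -19) + 3963949)/(-3380234 - 4605951) = (70 + 3963949)/(-3380234 - 4605951) = 3964019/(-7986185) = 3964019*(-1/7986185) = -3964019/7986185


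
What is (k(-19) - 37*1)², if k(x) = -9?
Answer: 2116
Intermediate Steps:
(k(-19) - 37*1)² = (-9 - 37*1)² = (-9 - 37)² = (-46)² = 2116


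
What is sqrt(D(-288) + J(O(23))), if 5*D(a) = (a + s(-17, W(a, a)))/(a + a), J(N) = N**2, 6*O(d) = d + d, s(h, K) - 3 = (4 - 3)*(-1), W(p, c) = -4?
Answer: sqrt(847830)/120 ≈ 7.6731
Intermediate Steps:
s(h, K) = 2 (s(h, K) = 3 + (4 - 3)*(-1) = 3 + 1*(-1) = 3 - 1 = 2)
O(d) = d/3 (O(d) = (d + d)/6 = (2*d)/6 = d/3)
D(a) = (2 + a)/(10*a) (D(a) = ((a + 2)/(a + a))/5 = ((2 + a)/((2*a)))/5 = ((2 + a)*(1/(2*a)))/5 = ((2 + a)/(2*a))/5 = (2 + a)/(10*a))
sqrt(D(-288) + J(O(23))) = sqrt((1/10)*(2 - 288)/(-288) + ((1/3)*23)**2) = sqrt((1/10)*(-1/288)*(-286) + (23/3)**2) = sqrt(143/1440 + 529/9) = sqrt(28261/480) = sqrt(847830)/120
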